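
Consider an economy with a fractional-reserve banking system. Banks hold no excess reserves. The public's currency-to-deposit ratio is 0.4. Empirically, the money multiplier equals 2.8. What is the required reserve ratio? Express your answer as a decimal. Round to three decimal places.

0.100

Using m = 2.8. Since m = (1 + c)/(c + rr + e), the denominator satisfies c + rr + e = (1 + c)/m = (1 + 0.4) / 2.8 = 0.500000.
With c = 0.4 and e = 0, the required reserve ratio is 0.500000 − 0.4 − 0 = 0.1.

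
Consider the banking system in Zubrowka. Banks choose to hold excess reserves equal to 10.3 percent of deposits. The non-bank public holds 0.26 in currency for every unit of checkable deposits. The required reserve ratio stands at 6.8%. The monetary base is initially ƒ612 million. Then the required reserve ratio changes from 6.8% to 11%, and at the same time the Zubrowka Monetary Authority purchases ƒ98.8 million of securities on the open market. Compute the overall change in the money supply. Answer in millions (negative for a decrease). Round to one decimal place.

ƒ104.3 million

Before: m₁ = (1 + 0.26) / (0.068 + 0.103 + 0.26) ≈ 2.92343, MB₁ = 612, so M₁ = 2.92343 × 612 ≈ 1789.1392 million.
After: m₂ = (1 + 0.26) / (0.11 + 0.103 + 0.26) ≈ 2.66385, MB₂ = 612 + 98.8 = 710.8, so M₂ = 2.66385 × 710.8 ≈ 1893.4646 million.
ΔM = M₂ − M₁ = 1893.4646 − 1789.1392 = 104.3254 million.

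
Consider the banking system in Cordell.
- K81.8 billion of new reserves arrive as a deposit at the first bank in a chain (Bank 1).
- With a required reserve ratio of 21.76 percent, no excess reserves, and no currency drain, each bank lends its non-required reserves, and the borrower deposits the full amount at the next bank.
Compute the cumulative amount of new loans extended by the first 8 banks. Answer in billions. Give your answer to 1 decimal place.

K252.8 billion

Bank i lends (1 − rr)^i of the original deposit: Bank 1 lends 81.8·0.7824 ≈ 64.0003, Bank 2 lends 81.8·0.7824² ≈ 50.0739, and so on.
Summing a geometric series: total = 81.8·[0.7824·(1 − 0.7824^8) / (1 − 0.7824)] ≈ 252.8187 billion.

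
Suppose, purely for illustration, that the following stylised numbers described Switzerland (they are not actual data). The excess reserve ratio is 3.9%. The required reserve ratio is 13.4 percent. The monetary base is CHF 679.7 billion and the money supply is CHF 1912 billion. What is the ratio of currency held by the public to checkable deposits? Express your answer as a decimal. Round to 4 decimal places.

0.2831

Using m = M/MB = 1912/679.7 ≈ 2.813006. From m = (1 + c)/(c + rr + e), rearranging gives 1 + c = m·(c + rr + e), so c·(1 − m) = m·(rr + e) − 1.
Hence c = [m·(rr + e) − 1]/(1 − m) = [2.813006 × (0.134 + 0.039) − 1] / (1 − 2.813006) ≈ 0.283149.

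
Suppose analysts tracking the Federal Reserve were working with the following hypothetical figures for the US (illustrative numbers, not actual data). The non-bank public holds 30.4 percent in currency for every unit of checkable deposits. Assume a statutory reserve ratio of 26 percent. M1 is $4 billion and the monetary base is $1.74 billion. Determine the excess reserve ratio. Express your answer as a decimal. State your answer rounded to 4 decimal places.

0.0032

Using m = M/MB = 4/1.74 ≈ 2.298851. Since m = (1 + c)/(c + rr + e), the denominator satisfies c + rr + e = (1 + c)/m = (1 + 0.304) / 2.298851 ≈ 0.567240.
With c = 0.304 and rr = 0.26, the excess reserve ratio is 0.567240 − 0.304 − 0.26 = 0.00324.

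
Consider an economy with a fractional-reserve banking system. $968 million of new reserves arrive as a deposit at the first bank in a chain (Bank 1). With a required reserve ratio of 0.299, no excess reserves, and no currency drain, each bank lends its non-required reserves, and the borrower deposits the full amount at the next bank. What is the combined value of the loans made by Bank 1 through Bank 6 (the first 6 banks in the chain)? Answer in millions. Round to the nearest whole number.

Bank i lends (1 − rr)^i of the original deposit: Bank 1 lends 968·0.7010 = 678.5680, Bank 2 lends 968·0.7010² ≈ 475.6762, and so on.
Summing a geometric series: total = 968·[0.7010·(1 − 0.7010^6) / (1 − 0.7010)] ≈ 2000.1620 million.

$2000 million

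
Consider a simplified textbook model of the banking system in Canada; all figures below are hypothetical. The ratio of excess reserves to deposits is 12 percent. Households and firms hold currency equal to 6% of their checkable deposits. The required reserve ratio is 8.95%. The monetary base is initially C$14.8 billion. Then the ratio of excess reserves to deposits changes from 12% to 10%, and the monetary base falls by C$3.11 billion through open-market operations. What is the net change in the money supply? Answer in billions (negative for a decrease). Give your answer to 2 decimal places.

Before: m₁ = (1 + 0.06) / (0.0895 + 0.12 + 0.06) ≈ 3.93321, MB₁ = 14.8, so M₁ = 3.93321 × 14.8 ≈ 58.2115 billion.
After: m₂ = (1 + 0.06) / (0.0895 + 0.1 + 0.06) ≈ 4.24850, MB₂ = 14.8 − 3.11 = 11.69, so M₂ = 4.24850 × 11.69 ≈ 49.665 billion.
ΔM = M₂ − M₁ = 49.665 − 58.2115 = -8.5465 billion.

-8.55 billion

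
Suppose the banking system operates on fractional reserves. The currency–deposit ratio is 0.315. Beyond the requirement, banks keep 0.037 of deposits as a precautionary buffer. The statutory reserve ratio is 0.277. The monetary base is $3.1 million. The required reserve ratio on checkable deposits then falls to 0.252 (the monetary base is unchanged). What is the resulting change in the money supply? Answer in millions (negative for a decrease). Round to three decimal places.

$0.268 million

Initially m₁ = (1 + 0.315) / (0.277 + 0.037 + 0.315) ≈ 2.09062, so M₁ = 2.09062 × 3.1 ≈ 6.4809 million.
After the change m₂ = (1 + 0.315) / (0.252 + 0.037 + 0.315) ≈ 2.17715, so M₂ = 2.17715 × 3.1 ≈ 6.7492 million.
ΔM = M₂ − M₁ = 6.7492 − 6.4809 = 0.2683 million.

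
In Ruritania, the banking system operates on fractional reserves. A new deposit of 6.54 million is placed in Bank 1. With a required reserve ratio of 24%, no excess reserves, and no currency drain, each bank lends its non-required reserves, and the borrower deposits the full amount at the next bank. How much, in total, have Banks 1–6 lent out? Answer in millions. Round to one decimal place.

16.7 million

Bank i lends (1 − rr)^i of the original deposit: Bank 1 lends 6.54·0.7600 = 4.9704, Bank 2 lends 6.54·0.7600² ≈ 3.7775, and so on.
Summing a geometric series: total = 6.54·[0.7600·(1 − 0.7600^6) / (1 − 0.7600)] ≈ 16.7192 million.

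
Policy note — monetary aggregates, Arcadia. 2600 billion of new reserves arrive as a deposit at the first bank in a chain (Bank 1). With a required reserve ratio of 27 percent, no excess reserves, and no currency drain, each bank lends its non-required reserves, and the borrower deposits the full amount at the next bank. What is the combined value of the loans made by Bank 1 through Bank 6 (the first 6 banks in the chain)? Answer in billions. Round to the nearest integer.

5966 billion

Bank i lends (1 − rr)^i of the original deposit: Bank 1 lends 2600·0.7300 = 1898.0000, Bank 2 lends 2600·0.7300² = 1385.5400, and so on.
Summing a geometric series: total = 2600·[0.7300·(1 − 0.7300^6) / (1 − 0.7300)] ≈ 5965.8061 billion.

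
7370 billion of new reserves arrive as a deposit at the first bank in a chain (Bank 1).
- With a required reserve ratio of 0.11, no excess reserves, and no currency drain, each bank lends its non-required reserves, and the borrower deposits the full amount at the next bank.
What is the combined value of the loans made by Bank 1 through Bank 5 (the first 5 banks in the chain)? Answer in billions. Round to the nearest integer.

26332 billion

Bank i lends (1 − rr)^i of the original deposit: Bank 1 lends 7370·0.8900 = 6559.3000, Bank 2 lends 7370·0.8900² = 5837.7770, and so on.
Summing a geometric series: total = 7370·[0.8900·(1 − 0.8900^5) / (1 − 0.8900)] ≈ 26332.2535 billion.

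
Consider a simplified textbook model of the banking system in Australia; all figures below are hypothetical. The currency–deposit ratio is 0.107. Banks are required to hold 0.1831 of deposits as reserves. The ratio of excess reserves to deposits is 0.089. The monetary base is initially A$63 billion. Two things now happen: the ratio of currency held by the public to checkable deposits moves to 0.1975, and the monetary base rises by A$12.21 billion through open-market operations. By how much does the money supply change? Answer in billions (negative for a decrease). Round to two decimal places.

A$7.82 billion

Before: m₁ = (1 + 0.107) / (0.1831 + 0.089 + 0.107) ≈ 2.92007, MB₁ = 63, so M₁ = 2.92007 × 63 ≈ 183.9644 billion.
After: m₂ = (1 + 0.1975) / (0.1831 + 0.089 + 0.1975) ≈ 2.55004, MB₂ = 63 + 12.21 = 75.21, so M₂ = 2.55004 × 75.21 ≈ 191.7885 billion.
ΔM = M₂ − M₁ = 191.7885 − 183.9644 = 7.8241 billion.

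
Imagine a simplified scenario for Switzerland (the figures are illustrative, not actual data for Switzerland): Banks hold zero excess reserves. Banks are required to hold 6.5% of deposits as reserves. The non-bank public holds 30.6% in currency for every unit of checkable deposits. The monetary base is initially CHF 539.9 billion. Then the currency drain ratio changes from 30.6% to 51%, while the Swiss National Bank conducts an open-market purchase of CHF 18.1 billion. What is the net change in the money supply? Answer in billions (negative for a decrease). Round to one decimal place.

Before: m₁ = (1 + 0.306) / (0.065 + 0.306) ≈ 3.52022, MB₁ = 539.9, so M₁ = 3.52022 × 539.9 ≈ 1900.5668 billion.
After: m₂ = (1 + 0.51) / (0.065 + 0.51) ≈ 2.62609, MB₂ = 539.9 + 18.1 = 558, so M₂ = 2.62609 × 558 ≈ 1465.3582 billion.
ΔM = M₂ − M₁ = 1465.3582 − 1900.5668 = -435.2086 billion.

-435.2 billion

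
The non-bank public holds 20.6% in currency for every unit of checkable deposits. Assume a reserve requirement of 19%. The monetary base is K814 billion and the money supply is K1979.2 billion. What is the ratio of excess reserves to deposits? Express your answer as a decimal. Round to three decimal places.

Using m = M/MB = 1979.2/814 ≈ 2.431450. Since m = (1 + c)/(c + rr + e), the denominator satisfies c + rr + e = (1 + c)/m = (1 + 0.206) / 2.431450 ≈ 0.496000.
With c = 0.206 and rr = 0.19, the ratio of excess reserves to deposits is 0.496000 − 0.206 − 0.19 = 0.1.

0.100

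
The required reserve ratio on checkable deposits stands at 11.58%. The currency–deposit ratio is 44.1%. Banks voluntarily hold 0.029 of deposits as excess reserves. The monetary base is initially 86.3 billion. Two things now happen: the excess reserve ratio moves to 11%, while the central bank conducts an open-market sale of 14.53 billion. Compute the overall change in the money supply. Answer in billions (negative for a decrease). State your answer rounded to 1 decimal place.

-57.2 billion

Before: m₁ = (1 + 0.441) / (0.1158 + 0.029 + 0.441) ≈ 2.4599, MB₁ = 86.3, so M₁ = 2.4599 × 86.3 ≈ 212.2894 billion.
After: m₂ = (1 + 0.441) / (0.1158 + 0.11 + 0.441) ≈ 2.1611, MB₂ = 86.3 − 14.53 = 71.77, so M₂ = 2.1611 × 71.77 ≈ 155.1021 billion.
ΔM = M₂ − M₁ = 155.1021 − 212.2894 = -57.1873 billion.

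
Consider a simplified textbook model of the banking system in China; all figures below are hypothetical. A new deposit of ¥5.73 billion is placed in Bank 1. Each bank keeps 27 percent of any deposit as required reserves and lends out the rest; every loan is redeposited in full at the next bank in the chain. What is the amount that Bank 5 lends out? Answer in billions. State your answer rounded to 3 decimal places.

Each bank lends a fraction (1 − rr) = 0.7300 of the deposit it receives, so Bank 5 receives 5.73·0.7300^4 and lends 5.73·0.7300^5 ≈ 1.1879 billion.

¥1.188 billion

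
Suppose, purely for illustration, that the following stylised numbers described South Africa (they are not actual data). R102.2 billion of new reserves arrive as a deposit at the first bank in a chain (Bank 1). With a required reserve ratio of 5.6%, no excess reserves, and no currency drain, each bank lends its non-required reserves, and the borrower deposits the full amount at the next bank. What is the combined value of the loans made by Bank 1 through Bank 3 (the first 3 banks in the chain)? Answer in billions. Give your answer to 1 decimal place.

Bank i lends (1 − rr)^i of the original deposit: Bank 1 lends 102.2·0.9440 = 96.4768, Bank 2 lends 102.2·0.9440² ≈ 91.0741, and so on.
Summing a geometric series: total = 102.2·[0.9440·(1 − 0.9440^3) / (1 − 0.9440)] ≈ 273.5248 billion.

R273.5 billion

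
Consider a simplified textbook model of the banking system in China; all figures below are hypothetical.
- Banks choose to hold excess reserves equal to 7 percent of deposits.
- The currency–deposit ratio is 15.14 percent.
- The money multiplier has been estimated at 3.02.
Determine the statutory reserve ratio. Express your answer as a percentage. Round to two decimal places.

Using m = 3.02. Since m = (1 + c)/(c + rr + e), the denominator satisfies c + rr + e = (1 + c)/m = (1 + 0.1514) / 3.02 ≈ 0.381258.
With c = 0.1514 and e = 0.07, the statutory reserve ratio is 0.381258 − 0.1514 − 0.07 = 0.159858.

15.99%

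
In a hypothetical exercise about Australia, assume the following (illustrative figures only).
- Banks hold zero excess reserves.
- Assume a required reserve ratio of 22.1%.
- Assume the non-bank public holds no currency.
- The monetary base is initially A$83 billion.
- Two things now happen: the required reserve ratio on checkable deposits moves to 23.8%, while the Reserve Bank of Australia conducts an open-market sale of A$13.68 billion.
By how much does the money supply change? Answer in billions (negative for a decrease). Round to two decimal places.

-84.31 billion

Before: m₁ = 1 / (0.221) ≈ 4.52489, MB₁ = 83, so M₁ = 4.52489 × 83 ≈ 375.5659 billion.
After: m₂ = 1 / (0.238) ≈ 4.20168, MB₂ = 83 − 13.68 = 69.32, so M₂ = 4.20168 × 69.32 ≈ 291.2605 billion.
ΔM = M₂ − M₁ = 291.2605 − 375.5659 = -84.3054 billion.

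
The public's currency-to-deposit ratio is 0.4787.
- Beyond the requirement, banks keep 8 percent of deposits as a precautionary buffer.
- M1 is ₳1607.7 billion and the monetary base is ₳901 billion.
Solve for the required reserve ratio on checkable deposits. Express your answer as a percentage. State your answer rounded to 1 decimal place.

Using m = M/MB = 1607.7/901 ≈ 1.784351. Since m = (1 + c)/(c + rr + e), the denominator satisfies c + rr + e = (1 + c)/m = (1 + 0.4787) / 1.784351 ≈ 0.828705.
With c = 0.4787 and e = 0.08, the required reserve ratio on checkable deposits is 0.828705 − 0.4787 − 0.08 = 0.270005.

27.0%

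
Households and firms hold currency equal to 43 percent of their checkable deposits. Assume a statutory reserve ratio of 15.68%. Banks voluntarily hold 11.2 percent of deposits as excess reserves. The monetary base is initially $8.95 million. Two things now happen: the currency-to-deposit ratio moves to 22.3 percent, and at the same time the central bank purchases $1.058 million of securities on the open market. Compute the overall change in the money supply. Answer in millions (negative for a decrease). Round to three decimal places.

$6.573 million

Before: m₁ = (1 + 0.43) / (0.1568 + 0.112 + 0.43) ≈ 2.046365, MB₁ = 8.95, so M₁ = 2.046365 × 8.95 ≈ 18.315 million.
After: m₂ = (1 + 0.223) / (0.1568 + 0.112 + 0.223) ≈ 2.486783, MB₂ = 8.95 + 1.058 = 10.008, so M₂ = 2.486783 × 10.008 ≈ 24.8877 million.
ΔM = M₂ − M₁ = 24.8877 − 18.315 = 6.5727 million.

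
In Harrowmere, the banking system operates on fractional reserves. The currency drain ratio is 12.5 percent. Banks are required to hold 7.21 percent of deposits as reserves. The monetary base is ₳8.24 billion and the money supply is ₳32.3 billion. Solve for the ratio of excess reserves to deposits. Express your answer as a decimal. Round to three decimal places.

0.090

Using m = M/MB = 32.3/8.24 ≈ 3.919903. Since m = (1 + c)/(c + rr + e), the denominator satisfies c + rr + e = (1 + c)/m = (1 + 0.125) / 3.919903 ≈ 0.286997.
With c = 0.125 and rr = 0.0721, the ratio of excess reserves to deposits is 0.286997 − 0.125 − 0.0721 = 0.089897.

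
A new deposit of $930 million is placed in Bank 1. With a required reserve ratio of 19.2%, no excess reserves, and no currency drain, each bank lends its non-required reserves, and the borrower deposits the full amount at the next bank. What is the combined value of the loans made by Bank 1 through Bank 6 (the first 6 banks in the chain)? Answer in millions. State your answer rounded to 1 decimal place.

Bank i lends (1 − rr)^i of the original deposit: Bank 1 lends 930·0.8080 = 751.4400, Bank 2 lends 930·0.8080² ≈ 607.1635, and so on.
Summing a geometric series: total = 930·[0.8080·(1 − 0.8080^6) / (1 − 0.8080)] ≈ 2824.6663 million.

$2824.7 million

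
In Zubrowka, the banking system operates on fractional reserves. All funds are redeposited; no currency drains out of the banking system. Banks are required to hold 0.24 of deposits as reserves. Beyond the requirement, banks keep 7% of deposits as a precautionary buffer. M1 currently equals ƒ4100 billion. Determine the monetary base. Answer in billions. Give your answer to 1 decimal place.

The money multiplier is m = 1 / (rr + e) = 1 / (0.24 + 0.07) ≈ 3.225806.
MB = M / m = 4100 / 3.225806 ≈ 1271.0002 billion.

ƒ1271.0 billion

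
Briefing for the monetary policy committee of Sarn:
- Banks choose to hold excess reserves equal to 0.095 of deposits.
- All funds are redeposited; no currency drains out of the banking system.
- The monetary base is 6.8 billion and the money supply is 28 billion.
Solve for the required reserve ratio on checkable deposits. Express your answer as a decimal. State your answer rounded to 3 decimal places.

0.148

Using m = M/MB = 28/6.8 ≈ 4.117647. Since m = (1 + c)/(c + rr + e), the denominator satisfies c + rr + e = (1 + c)/m = (1 + 0) / 4.117647 ≈ 0.242857.
With c = 0 and e = 0.095, the required reserve ratio on checkable deposits is 0.242857 − 0 − 0.095 = 0.147857.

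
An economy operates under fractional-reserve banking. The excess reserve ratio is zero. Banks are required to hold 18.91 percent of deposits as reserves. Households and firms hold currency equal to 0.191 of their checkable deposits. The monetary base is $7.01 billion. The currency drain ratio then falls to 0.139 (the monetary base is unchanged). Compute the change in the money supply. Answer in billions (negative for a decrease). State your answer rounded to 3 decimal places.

$2.370 billion

Initially m₁ = (1 + 0.191) / (0.1891 + 0.191) ≈ 3.13339, so M₁ = 3.13339 × 7.01 ≈ 21.9651 billion.
After the change m₂ = (1 + 0.139) / (0.1891 + 0.139) ≈ 3.47150, so M₂ = 3.47150 × 7.01 ≈ 24.3352 billion.
ΔM = M₂ − M₁ = 24.3352 − 21.9651 = 2.3701 billion.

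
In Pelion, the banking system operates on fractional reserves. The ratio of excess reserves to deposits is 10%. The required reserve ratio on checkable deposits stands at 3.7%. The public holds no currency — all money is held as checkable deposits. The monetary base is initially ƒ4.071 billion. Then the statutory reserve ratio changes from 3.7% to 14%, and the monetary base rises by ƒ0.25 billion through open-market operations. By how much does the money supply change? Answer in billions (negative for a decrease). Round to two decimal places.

-11.71 billion

Before: m₁ = 1 / (0.037 + 0.1) ≈ 7.2993, MB₁ = 4.071, so M₁ = 7.2993 × 4.071 ≈ 29.7155 billion.
After: m₂ = 1 / (0.14 + 0.1) ≈ 4.1667, MB₂ = 4.071 + 0.25 = 4.321, so M₂ = 4.1667 × 4.321 ≈ 18.0043 billion.
ΔM = M₂ − M₁ = 18.0043 − 29.7155 = -11.7112 billion.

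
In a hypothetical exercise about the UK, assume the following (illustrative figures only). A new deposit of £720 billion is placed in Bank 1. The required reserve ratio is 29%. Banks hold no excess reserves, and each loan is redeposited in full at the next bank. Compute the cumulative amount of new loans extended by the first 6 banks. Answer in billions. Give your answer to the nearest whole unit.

£1537 billion

Bank i lends (1 − rr)^i of the original deposit: Bank 1 lends 720·0.7100 = 511.2000, Bank 2 lends 720·0.7100² = 362.9520, and so on.
Summing a geometric series: total = 720·[0.7100·(1 − 0.7100^6) / (1 − 0.7100)] ≈ 1536.9487 billion.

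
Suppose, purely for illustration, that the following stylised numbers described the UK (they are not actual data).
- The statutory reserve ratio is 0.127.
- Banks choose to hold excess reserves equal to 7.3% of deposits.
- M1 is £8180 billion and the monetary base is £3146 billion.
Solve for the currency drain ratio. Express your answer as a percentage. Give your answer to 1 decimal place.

Using m = M/MB = 8180/3146 ≈ 2.600127. From m = (1 + c)/(c + rr + e), rearranging gives 1 + c = m·(c + rr + e), so c·(1 − m) = m·(rr + e) − 1.
Hence c = [m·(rr + e) − 1]/(1 − m) = [2.600127 × (0.127 + 0.073) − 1] / (1 − 2.600127) ≈ 0.299960.

30.0%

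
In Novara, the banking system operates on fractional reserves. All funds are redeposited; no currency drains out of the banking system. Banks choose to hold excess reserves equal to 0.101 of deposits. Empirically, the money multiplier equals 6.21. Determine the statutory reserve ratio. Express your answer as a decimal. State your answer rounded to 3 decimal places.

0.060

Using m = 6.21. Since m = (1 + c)/(c + rr + e), the denominator satisfies c + rr + e = (1 + c)/m = (1 + 0) / 6.21 ≈ 0.161031.
With c = 0 and e = 0.101, the statutory reserve ratio is 0.161031 − 0 − 0.101 = 0.060031.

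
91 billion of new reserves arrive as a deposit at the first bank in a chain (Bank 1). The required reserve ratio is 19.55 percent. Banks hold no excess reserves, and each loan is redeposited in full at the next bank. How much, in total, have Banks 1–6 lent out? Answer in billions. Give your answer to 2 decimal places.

Bank i lends (1 − rr)^i of the original deposit: Bank 1 lends 91·0.8045 = 73.2095, Bank 2 lends 91·0.8045² ≈ 58.8970, and so on.
Summing a geometric series: total = 91·[0.8045·(1 − 0.8045^6) / (1 − 0.8045)] ≈ 272.9472 billion.

272.95 billion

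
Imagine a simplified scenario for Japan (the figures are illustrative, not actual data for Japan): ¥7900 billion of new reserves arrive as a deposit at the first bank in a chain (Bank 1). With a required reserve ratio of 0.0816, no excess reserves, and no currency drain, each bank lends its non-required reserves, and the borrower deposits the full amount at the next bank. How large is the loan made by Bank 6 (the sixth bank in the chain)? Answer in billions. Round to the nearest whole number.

Each bank lends a fraction (1 − rr) = 0.9184 of the deposit it receives, so Bank 6 receives 7900·0.9184^5 and lends 7900·0.9184^6 ≈ 4740.4366 billion.

¥4740 billion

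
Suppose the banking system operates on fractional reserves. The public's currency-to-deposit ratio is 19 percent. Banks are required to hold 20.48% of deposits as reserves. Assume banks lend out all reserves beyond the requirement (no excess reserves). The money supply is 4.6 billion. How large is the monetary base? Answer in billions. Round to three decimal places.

The money multiplier is m = (1 + c) / (rr + c) = (1 + 0.19) / (0.2048 + 0.19) ≈ 3.01418.
MB = M / m = 4.6 / 3.01418 ≈ 1.5261 billion.

1.526 billion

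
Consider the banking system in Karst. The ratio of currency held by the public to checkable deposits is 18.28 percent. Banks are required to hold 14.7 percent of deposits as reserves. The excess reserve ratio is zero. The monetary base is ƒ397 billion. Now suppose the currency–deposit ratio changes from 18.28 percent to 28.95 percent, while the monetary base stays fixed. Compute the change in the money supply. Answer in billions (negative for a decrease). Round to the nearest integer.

-251 billion

Initially m₁ = (1 + 0.1828) / (0.147 + 0.1828) ≈ 3.5864, so M₁ = 3.5864 × 397 = 1423.8008 billion.
After the change m₂ = (1 + 0.2895) / (0.147 + 0.2895) ≈ 2.9542, so M₂ = 2.9542 × 397 = 1172.8174 billion.
ΔM = M₂ − M₁ = 1172.8174 − 1423.8008 = -250.9834 billion.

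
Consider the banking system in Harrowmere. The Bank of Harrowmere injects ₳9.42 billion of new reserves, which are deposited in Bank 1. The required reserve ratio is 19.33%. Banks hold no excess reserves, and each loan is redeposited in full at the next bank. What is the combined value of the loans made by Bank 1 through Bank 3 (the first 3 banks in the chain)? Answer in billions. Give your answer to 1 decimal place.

₳18.7 billion

Bank i lends (1 − rr)^i of the original deposit: Bank 1 lends 9.42·0.8067 ≈ 7.5991, Bank 2 lends 9.42·0.8067² ≈ 6.1302, and so on.
Summing a geometric series: total = 9.42·[0.8067·(1 − 0.8067^3) / (1 − 0.8067)] ≈ 18.6746 billion.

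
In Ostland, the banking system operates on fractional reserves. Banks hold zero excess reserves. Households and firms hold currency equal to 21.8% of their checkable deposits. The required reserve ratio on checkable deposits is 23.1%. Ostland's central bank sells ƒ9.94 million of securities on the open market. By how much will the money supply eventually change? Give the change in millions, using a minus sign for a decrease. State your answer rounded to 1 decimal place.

-27.0 million

The money multiplier is m = (1 + c) / (rr + c) = (1 + 0.218) / (0.231 + 0.218) ≈ 2.7127.
The sale removes 9.94 million of base, so ΔM = m × ΔMB = 2.7127 × (−9.94) ≈ -26.9642 million.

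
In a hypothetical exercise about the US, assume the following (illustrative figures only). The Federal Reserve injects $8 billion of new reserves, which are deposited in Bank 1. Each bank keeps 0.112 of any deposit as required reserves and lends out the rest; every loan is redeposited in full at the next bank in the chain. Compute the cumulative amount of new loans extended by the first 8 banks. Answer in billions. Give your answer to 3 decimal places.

Bank i lends (1 − rr)^i of the original deposit: Bank 1 lends 8·0.8880 = 7.1040, Bank 2 lends 8·0.8880² ≈ 6.3084, and so on.
Summing a geometric series: total = 8·[0.8880·(1 − 0.8880^8) / (1 − 0.8880)] ≈ 38.9047 billion.

$38.905 billion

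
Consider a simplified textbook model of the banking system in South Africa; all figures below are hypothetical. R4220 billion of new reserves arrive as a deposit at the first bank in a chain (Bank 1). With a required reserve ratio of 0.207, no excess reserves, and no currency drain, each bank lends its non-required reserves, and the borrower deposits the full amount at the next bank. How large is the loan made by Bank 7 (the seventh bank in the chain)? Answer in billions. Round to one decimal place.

R832.2 billion

Each bank lends a fraction (1 − rr) = 0.7930 of the deposit it receives, so Bank 7 receives 4220·0.7930^6 and lends 4220·0.7930^7 ≈ 832.1943 billion.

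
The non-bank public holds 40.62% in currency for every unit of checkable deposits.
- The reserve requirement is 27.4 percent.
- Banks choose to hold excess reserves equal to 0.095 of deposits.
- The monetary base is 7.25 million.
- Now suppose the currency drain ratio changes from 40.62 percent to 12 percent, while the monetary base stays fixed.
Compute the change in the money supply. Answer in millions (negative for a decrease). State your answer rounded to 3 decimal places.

3.454 million

Initially m₁ = (1 + 0.4062) / (0.274 + 0.095 + 0.4062) ≈ 1.81398, so M₁ = 1.81398 × 7.25 ≈ 13.1514 million.
After the change m₂ = (1 + 0.12) / (0.274 + 0.095 + 0.12) ≈ 2.29039, so M₂ = 2.29039 × 7.25 ≈ 16.6053 million.
ΔM = M₂ − M₁ = 16.6053 − 13.1514 = 3.4539 million.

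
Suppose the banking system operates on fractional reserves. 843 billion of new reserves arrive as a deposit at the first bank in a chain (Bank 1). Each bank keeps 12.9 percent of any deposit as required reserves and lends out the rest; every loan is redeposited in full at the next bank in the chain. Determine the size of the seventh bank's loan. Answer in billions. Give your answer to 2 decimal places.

320.59 billion

Each bank lends a fraction (1 − rr) = 0.8710 of the deposit it receives, so Bank 7 receives 843·0.8710^6 and lends 843·0.8710^7 ≈ 320.5935 billion.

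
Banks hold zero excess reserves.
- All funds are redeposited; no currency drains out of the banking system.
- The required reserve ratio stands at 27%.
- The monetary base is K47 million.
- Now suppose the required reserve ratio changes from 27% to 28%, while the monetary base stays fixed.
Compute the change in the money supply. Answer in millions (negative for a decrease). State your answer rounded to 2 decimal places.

-6.22 million

Initially m₁ = 1 / (0.27) ≈ 3.70370, so M₁ = 3.70370 × 47 = 174.0739 million.
After the change m₂ = 1 / (0.28) ≈ 3.57143, so M₂ = 3.57143 × 47 ≈ 167.8572 million.
ΔM = M₂ − M₁ = 167.8572 − 174.0739 = -6.2167 million.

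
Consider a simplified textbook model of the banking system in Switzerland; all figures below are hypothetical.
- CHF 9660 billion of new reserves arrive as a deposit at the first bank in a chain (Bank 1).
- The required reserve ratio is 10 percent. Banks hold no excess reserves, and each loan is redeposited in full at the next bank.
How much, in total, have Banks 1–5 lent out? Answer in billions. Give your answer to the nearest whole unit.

Bank i lends (1 − rr)^i of the original deposit: Bank 1 lends 9660·0.9000 = 8694.0000, Bank 2 lends 9660·0.9000² = 7824.6000, and so on.
Summing a geometric series: total = 9660·[0.9000·(1 − 0.9000^5) / (1 − 0.9000)] = 35602.7994 billion.

CHF 35603 billion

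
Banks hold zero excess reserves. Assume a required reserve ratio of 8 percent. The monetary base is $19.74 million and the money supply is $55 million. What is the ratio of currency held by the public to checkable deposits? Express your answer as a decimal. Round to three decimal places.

0.435

Using m = M/MB = 55/19.74 ≈ 2.786221. From m = (1 + c)/(c + rr + e), rearranging gives 1 + c = m·(c + rr + e), so c·(1 − m) = m·(rr + e) − 1.
Hence c = [m·(rr + e) − 1]/(1 − m) = [2.786221 × (0.08 + 0) − 1] / (1 − 2.786221) ≈ 0.435054.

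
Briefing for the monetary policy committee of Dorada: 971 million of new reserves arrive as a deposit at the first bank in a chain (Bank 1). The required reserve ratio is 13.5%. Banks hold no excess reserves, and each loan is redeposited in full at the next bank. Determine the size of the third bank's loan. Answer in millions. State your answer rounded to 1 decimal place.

628.4 million

Each bank lends a fraction (1 − rr) = 0.8650 of the deposit it receives, so Bank 3 receives 971·0.8650^2 and lends 971·0.8650^3 ≈ 628.4454 million.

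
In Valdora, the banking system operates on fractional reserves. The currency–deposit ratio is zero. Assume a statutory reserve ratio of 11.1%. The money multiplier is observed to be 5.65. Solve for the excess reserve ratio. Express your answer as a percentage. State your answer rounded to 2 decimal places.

6.60%

Using m = 5.65. Since m = (1 + c)/(c + rr + e), the denominator satisfies c + rr + e = (1 + c)/m = (1 + 0) / 5.65 ≈ 0.176991.
With c = 0 and rr = 0.111, the excess reserve ratio is 0.176991 − 0 − 0.111 = 0.065991.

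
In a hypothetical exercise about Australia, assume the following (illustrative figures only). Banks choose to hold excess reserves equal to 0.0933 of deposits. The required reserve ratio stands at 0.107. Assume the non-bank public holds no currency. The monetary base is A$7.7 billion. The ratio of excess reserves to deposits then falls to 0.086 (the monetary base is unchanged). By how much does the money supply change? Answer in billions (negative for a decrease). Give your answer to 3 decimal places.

A$1.454 billion

Initially m₁ = 1 / (0.107 + 0.0933) ≈ 4.99251, so M₁ = 4.99251 × 7.7 ≈ 38.4423 billion.
After the change m₂ = 1 / (0.107 + 0.086) ≈ 5.18135, so M₂ = 5.18135 × 7.7 ≈ 39.8964 billion.
ΔM = M₂ − M₁ = 39.8964 − 38.4423 = 1.4541 billion.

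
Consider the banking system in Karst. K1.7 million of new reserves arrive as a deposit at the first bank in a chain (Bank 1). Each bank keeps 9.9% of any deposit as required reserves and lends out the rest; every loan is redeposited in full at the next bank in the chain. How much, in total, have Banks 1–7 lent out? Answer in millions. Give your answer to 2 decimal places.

K8.01 million

Bank i lends (1 − rr)^i of the original deposit: Bank 1 lends 1.7·0.9010 = 1.5317, Bank 2 lends 1.7·0.9010² ≈ 1.3801, and so on.
Summing a geometric series: total = 1.7·[0.9010·(1 − 0.9010^7) / (1 − 0.9010)] ≈ 8.0139 million.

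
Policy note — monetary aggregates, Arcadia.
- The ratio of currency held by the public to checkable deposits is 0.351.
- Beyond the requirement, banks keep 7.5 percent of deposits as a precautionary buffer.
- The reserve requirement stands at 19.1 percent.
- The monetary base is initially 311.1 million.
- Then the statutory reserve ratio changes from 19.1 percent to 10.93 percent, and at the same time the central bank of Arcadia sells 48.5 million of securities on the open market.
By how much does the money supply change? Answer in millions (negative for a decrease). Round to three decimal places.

Before: m₁ = (1 + 0.351) / (0.191 + 0.075 + 0.351) ≈ 2.1896272, MB₁ = 311.1, so M₁ = 2.1896272 × 311.1 ≈ 681.193 million.
After: m₂ = (1 + 0.351) / (0.1093 + 0.075 + 0.351) ≈ 2.5238184, MB₂ = 311.1 − 48.5 = 262.6, so M₂ = 2.5238184 × 262.6 ≈ 662.7547 million.
ΔM = M₂ − M₁ = 662.7547 − 681.193 = -18.4383 million.

-18.438 million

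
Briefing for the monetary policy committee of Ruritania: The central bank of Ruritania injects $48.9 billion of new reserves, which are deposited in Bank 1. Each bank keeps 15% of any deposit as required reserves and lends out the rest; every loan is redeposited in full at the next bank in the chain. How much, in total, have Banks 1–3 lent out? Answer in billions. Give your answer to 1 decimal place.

$106.9 billion

Bank i lends (1 − rr)^i of the original deposit: Bank 1 lends 48.9·0.8500 = 41.5650, Bank 2 lends 48.9·0.8500² ≈ 35.3302, and so on.
Summing a geometric series: total = 48.9·[0.8500·(1 − 0.8500^3) / (1 − 0.8500)] ≈ 106.9260 billion.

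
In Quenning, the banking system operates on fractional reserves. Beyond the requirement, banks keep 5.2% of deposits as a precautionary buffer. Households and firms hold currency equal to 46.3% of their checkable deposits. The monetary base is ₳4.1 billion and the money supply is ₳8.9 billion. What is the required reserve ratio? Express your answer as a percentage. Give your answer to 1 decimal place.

Using m = M/MB = 8.9/4.1 ≈ 2.170732. Since m = (1 + c)/(c + rr + e), the denominator satisfies c + rr + e = (1 + c)/m = (1 + 0.463) / 2.170732 ≈ 0.673966.
With c = 0.463 and e = 0.052, the required reserve ratio is 0.673966 − 0.463 − 0.052 = 0.158966.

15.9%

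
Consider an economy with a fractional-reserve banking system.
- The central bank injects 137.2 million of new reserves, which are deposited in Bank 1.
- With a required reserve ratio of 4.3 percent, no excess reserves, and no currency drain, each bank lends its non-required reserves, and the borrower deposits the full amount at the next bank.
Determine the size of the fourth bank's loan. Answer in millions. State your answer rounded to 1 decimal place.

115.1 million

Each bank lends a fraction (1 − rr) = 0.9570 of the deposit it receives, so Bank 4 receives 137.2·0.9570^3 and lends 137.2·0.9570^4 ≈ 115.0805 million.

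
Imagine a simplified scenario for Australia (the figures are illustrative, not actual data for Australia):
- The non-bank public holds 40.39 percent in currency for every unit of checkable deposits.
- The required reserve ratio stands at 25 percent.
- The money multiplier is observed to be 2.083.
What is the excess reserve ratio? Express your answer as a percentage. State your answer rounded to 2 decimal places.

Using m = 2.083. Since m = (1 + c)/(c + rr + e), the denominator satisfies c + rr + e = (1 + c)/m = (1 + 0.4039) / 2.083 ≈ 0.673980.
With c = 0.4039 and rr = 0.25, the excess reserve ratio is 0.673980 − 0.4039 − 0.25 = 0.02008.

2.01%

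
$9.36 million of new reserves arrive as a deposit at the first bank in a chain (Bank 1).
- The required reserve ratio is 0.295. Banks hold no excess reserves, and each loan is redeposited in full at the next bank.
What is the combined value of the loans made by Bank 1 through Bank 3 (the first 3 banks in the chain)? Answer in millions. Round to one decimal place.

$14.5 million

Bank i lends (1 − rr)^i of the original deposit: Bank 1 lends 9.36·0.7050 = 6.5988, Bank 2 lends 9.36·0.7050² ≈ 4.6522, and so on.
Summing a geometric series: total = 9.36·[0.7050·(1 − 0.7050^3) / (1 − 0.7050)] ≈ 14.5307 million.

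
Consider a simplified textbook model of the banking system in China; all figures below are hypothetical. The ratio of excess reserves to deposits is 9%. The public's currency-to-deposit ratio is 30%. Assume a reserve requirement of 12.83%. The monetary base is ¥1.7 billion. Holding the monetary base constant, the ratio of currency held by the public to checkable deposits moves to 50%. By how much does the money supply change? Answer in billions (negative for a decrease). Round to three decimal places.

-0.714 billion

Initially m₁ = (1 + 0.3) / (0.1283 + 0.09 + 0.3) ≈ 2.50820, so M₁ = 2.50820 × 1.7 ≈ 4.2639 billion.
After the change m₂ = (1 + 0.5) / (0.1283 + 0.09 + 0.5) ≈ 2.08826, so M₂ = 2.08826 × 1.7 ≈ 3.55 billion.
ΔM = M₂ − M₁ = 3.55 − 4.2639 = -0.7139 billion.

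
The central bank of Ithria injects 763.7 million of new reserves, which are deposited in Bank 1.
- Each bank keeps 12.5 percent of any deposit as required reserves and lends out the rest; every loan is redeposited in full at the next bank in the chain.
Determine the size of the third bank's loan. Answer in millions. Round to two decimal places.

Each bank lends a fraction (1 − rr) = 0.8750 of the deposit it receives, so Bank 3 receives 763.7·0.8750^2 and lends 763.7·0.8750^3 ≈ 511.6193 million.

511.62 million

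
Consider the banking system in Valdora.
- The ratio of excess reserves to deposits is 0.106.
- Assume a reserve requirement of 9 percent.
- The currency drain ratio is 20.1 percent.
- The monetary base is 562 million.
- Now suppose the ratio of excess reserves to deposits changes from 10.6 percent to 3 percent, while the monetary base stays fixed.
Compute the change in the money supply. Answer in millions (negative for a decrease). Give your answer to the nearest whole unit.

403 million

Initially m₁ = (1 + 0.201) / (0.09 + 0.106 + 0.201) ≈ 3.0252, so M₁ = 3.0252 × 562 = 1700.1624 million.
After the change m₂ = (1 + 0.201) / (0.09 + 0.03 + 0.201) ≈ 3.7414, so M₂ = 3.7414 × 562 = 2102.6668 million.
ΔM = M₂ − M₁ = 2102.6668 − 1700.1624 = 402.5044 million.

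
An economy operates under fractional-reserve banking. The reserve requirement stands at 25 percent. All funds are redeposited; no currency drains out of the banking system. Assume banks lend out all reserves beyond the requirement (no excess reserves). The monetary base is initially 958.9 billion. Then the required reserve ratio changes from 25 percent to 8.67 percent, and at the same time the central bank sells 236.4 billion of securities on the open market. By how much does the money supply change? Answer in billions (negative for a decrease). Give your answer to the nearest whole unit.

Before: m₁ = 1 / (0.25) = 4, MB₁ = 958.9, so M₁ = 4 × 958.9 = 3835.6 billion.
After: m₂ = 1 / (0.0867) ≈ 11.5340, MB₂ = 958.9 − 236.4 = 722.5, so M₂ = 11.5340 × 722.5 = 8333.315 billion.
ΔM = M₂ − M₁ = 8333.315 − 3835.6 = 4497.715 billion.

4498 billion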